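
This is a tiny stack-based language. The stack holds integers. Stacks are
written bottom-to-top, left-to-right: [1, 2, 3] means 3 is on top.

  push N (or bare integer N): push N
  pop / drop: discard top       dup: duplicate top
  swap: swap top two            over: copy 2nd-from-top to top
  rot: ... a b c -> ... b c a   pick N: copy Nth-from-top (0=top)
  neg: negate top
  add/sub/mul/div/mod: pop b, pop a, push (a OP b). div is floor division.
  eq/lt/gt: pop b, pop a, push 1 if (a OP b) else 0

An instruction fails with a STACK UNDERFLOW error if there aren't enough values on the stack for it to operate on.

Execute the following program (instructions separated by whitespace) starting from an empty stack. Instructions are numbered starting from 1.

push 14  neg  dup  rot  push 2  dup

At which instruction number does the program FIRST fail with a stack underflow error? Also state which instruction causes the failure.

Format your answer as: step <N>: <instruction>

Step 1 ('push 14'): stack = [14], depth = 1
Step 2 ('neg'): stack = [-14], depth = 1
Step 3 ('dup'): stack = [-14, -14], depth = 2
Step 4 ('rot'): needs 3 value(s) but depth is 2 — STACK UNDERFLOW

Answer: step 4: rot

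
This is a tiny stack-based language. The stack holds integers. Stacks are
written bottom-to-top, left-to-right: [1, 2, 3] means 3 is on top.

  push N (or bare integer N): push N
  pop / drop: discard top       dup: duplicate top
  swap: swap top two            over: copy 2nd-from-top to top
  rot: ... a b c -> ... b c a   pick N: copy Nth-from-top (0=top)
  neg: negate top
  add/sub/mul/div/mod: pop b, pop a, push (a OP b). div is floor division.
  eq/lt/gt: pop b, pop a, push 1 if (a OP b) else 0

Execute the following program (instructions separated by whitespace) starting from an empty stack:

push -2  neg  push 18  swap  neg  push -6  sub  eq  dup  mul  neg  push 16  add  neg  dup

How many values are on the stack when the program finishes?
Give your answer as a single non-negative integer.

Answer: 2

Derivation:
After 'push -2': stack = [-2] (depth 1)
After 'neg': stack = [2] (depth 1)
After 'push 18': stack = [2, 18] (depth 2)
After 'swap': stack = [18, 2] (depth 2)
After 'neg': stack = [18, -2] (depth 2)
After 'push -6': stack = [18, -2, -6] (depth 3)
After 'sub': stack = [18, 4] (depth 2)
After 'eq': stack = [0] (depth 1)
After 'dup': stack = [0, 0] (depth 2)
After 'mul': stack = [0] (depth 1)
After 'neg': stack = [0] (depth 1)
After 'push 16': stack = [0, 16] (depth 2)
After 'add': stack = [16] (depth 1)
After 'neg': stack = [-16] (depth 1)
After 'dup': stack = [-16, -16] (depth 2)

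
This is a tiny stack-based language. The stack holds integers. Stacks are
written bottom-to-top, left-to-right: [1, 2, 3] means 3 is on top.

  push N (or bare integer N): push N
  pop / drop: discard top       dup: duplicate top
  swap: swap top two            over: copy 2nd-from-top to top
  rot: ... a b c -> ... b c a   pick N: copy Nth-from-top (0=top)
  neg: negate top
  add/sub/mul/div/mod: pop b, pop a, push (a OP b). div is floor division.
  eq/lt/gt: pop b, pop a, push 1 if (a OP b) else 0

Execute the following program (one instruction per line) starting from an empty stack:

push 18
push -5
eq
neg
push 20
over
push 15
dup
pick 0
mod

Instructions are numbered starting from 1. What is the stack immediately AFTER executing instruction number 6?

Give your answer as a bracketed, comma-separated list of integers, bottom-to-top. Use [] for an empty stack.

Step 1 ('push 18'): [18]
Step 2 ('push -5'): [18, -5]
Step 3 ('eq'): [0]
Step 4 ('neg'): [0]
Step 5 ('push 20'): [0, 20]
Step 6 ('over'): [0, 20, 0]

Answer: [0, 20, 0]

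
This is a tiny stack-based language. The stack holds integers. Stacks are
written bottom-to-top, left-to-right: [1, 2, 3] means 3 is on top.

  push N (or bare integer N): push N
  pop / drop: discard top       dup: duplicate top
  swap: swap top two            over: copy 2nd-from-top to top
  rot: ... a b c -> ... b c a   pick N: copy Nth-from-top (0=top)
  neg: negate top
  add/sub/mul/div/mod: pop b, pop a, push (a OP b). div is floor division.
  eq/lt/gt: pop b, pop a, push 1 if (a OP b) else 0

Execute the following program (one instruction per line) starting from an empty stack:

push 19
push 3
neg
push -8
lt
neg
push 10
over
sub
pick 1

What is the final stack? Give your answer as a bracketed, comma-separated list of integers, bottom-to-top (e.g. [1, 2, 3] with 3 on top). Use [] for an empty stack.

After 'push 19': [19]
After 'push 3': [19, 3]
After 'neg': [19, -3]
After 'push -8': [19, -3, -8]
After 'lt': [19, 0]
After 'neg': [19, 0]
After 'push 10': [19, 0, 10]
After 'over': [19, 0, 10, 0]
After 'sub': [19, 0, 10]
After 'pick 1': [19, 0, 10, 0]

Answer: [19, 0, 10, 0]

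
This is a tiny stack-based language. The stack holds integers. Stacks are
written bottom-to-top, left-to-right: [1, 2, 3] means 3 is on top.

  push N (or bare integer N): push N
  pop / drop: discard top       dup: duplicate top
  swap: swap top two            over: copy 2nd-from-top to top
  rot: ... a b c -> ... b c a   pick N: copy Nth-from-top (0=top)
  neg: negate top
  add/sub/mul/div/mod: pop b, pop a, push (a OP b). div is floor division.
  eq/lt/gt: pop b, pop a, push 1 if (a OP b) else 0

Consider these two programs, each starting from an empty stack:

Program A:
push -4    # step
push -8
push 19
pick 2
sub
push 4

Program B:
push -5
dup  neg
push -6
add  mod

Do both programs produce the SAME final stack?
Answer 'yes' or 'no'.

Program A trace:
  After 'push -4': [-4]
  After 'push -8': [-4, -8]
  After 'push 19': [-4, -8, 19]
  After 'pick 2': [-4, -8, 19, -4]
  After 'sub': [-4, -8, 23]
  After 'push 4': [-4, -8, 23, 4]
Program A final stack: [-4, -8, 23, 4]

Program B trace:
  After 'push -5': [-5]
  After 'dup': [-5, -5]
  After 'neg': [-5, 5]
  After 'push -6': [-5, 5, -6]
  After 'add': [-5, -1]
  After 'mod': [0]
Program B final stack: [0]
Same: no

Answer: no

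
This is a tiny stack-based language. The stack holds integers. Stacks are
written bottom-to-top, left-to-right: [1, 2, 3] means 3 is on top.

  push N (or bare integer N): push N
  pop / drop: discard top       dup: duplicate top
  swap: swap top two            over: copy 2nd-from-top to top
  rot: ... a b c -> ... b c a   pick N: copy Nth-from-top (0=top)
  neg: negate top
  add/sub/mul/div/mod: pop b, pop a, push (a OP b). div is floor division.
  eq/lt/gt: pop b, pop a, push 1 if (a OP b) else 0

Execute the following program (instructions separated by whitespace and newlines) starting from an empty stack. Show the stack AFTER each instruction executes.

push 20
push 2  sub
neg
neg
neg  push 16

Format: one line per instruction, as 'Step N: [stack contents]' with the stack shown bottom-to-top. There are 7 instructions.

Step 1: [20]
Step 2: [20, 2]
Step 3: [18]
Step 4: [-18]
Step 5: [18]
Step 6: [-18]
Step 7: [-18, 16]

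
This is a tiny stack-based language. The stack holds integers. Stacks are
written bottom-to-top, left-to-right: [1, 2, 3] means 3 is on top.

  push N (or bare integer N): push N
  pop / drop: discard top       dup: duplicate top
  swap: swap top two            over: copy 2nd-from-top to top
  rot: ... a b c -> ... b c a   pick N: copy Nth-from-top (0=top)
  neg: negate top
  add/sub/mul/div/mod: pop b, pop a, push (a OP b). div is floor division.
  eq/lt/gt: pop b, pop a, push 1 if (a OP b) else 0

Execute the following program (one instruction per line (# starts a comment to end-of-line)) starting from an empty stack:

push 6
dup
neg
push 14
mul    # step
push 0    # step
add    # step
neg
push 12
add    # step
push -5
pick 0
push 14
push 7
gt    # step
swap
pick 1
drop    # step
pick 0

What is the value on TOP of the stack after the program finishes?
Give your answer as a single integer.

Answer: -5

Derivation:
After 'push 6': [6]
After 'dup': [6, 6]
After 'neg': [6, -6]
After 'push 14': [6, -6, 14]
After 'mul': [6, -84]
After 'push 0': [6, -84, 0]
After 'add': [6, -84]
After 'neg': [6, 84]
After 'push 12': [6, 84, 12]
After 'add': [6, 96]
After 'push -5': [6, 96, -5]
After 'pick 0': [6, 96, -5, -5]
After 'push 14': [6, 96, -5, -5, 14]
After 'push 7': [6, 96, -5, -5, 14, 7]
After 'gt': [6, 96, -5, -5, 1]
After 'swap': [6, 96, -5, 1, -5]
After 'pick 1': [6, 96, -5, 1, -5, 1]
After 'drop': [6, 96, -5, 1, -5]
After 'pick 0': [6, 96, -5, 1, -5, -5]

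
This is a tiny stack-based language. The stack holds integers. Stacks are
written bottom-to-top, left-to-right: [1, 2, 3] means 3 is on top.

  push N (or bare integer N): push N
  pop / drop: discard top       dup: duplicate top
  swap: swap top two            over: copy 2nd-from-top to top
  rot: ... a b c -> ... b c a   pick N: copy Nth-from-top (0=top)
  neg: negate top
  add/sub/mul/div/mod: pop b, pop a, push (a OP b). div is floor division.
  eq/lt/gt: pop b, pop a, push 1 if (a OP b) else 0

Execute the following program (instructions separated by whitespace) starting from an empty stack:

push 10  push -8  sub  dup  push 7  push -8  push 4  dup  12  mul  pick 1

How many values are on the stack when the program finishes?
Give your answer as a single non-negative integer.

After 'push 10': stack = [10] (depth 1)
After 'push -8': stack = [10, -8] (depth 2)
After 'sub': stack = [18] (depth 1)
After 'dup': stack = [18, 18] (depth 2)
After 'push 7': stack = [18, 18, 7] (depth 3)
After 'push -8': stack = [18, 18, 7, -8] (depth 4)
After 'push 4': stack = [18, 18, 7, -8, 4] (depth 5)
After 'dup': stack = [18, 18, 7, -8, 4, 4] (depth 6)
After 'push 12': stack = [18, 18, 7, -8, 4, 4, 12] (depth 7)
After 'mul': stack = [18, 18, 7, -8, 4, 48] (depth 6)
After 'pick 1': stack = [18, 18, 7, -8, 4, 48, 4] (depth 7)

Answer: 7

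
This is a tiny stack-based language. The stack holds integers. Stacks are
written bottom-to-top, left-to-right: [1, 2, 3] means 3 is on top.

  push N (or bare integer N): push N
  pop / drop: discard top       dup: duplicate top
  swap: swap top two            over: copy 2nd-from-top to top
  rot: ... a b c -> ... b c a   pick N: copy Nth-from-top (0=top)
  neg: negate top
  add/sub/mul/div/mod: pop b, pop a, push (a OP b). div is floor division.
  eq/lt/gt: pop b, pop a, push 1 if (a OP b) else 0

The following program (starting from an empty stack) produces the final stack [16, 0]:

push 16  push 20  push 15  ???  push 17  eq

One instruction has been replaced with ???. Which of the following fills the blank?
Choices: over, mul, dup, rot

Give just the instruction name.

Stack before ???: [16, 20, 15]
Stack after ???:  [16, 300]
Checking each choice:
  over: produces [16, 20, 15, 0]
  mul: MATCH
  dup: produces [16, 20, 15, 0]
  rot: produces [20, 15, 0]


Answer: mul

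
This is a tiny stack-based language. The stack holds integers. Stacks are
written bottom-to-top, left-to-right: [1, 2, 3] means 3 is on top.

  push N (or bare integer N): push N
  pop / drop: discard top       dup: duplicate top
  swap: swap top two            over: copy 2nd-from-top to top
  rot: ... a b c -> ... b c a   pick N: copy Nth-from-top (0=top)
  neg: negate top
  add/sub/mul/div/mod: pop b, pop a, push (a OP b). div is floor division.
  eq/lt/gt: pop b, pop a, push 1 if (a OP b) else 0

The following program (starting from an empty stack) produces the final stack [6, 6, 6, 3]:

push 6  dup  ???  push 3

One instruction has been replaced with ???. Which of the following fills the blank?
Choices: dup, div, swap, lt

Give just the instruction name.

Answer: dup

Derivation:
Stack before ???: [6, 6]
Stack after ???:  [6, 6, 6]
Checking each choice:
  dup: MATCH
  div: produces [1, 3]
  swap: produces [6, 6, 3]
  lt: produces [0, 3]


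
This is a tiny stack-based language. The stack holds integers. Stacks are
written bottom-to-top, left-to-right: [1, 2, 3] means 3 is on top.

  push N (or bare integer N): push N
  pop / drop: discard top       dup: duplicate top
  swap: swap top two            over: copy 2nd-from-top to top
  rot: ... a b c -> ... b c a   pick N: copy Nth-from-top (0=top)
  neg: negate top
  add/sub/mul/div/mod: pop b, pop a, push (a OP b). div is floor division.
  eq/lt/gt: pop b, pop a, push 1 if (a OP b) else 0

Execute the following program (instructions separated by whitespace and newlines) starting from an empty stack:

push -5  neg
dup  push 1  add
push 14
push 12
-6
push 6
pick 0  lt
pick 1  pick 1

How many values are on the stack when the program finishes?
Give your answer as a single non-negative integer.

After 'push -5': stack = [-5] (depth 1)
After 'neg': stack = [5] (depth 1)
After 'dup': stack = [5, 5] (depth 2)
After 'push 1': stack = [5, 5, 1] (depth 3)
After 'add': stack = [5, 6] (depth 2)
After 'push 14': stack = [5, 6, 14] (depth 3)
After 'push 12': stack = [5, 6, 14, 12] (depth 4)
After 'push -6': stack = [5, 6, 14, 12, -6] (depth 5)
After 'push 6': stack = [5, 6, 14, 12, -6, 6] (depth 6)
After 'pick 0': stack = [5, 6, 14, 12, -6, 6, 6] (depth 7)
After 'lt': stack = [5, 6, 14, 12, -6, 0] (depth 6)
After 'pick 1': stack = [5, 6, 14, 12, -6, 0, -6] (depth 7)
After 'pick 1': stack = [5, 6, 14, 12, -6, 0, -6, 0] (depth 8)

Answer: 8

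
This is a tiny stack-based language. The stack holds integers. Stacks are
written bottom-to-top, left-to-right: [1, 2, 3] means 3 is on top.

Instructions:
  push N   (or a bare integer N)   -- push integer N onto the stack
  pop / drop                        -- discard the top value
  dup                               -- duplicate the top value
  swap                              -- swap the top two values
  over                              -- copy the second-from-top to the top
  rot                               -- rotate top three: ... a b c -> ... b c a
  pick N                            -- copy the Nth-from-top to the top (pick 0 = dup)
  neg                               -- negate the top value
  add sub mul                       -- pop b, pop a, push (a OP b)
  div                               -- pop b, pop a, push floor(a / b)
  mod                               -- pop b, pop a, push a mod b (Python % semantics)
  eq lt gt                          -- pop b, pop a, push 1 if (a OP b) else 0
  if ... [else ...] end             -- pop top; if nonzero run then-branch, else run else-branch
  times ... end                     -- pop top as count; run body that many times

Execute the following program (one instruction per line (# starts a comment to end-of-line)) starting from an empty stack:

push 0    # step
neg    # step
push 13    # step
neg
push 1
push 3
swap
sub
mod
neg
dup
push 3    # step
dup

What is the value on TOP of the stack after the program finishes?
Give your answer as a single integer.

After 'push 0': [0]
After 'neg': [0]
After 'push 13': [0, 13]
After 'neg': [0, -13]
After 'push 1': [0, -13, 1]
After 'push 3': [0, -13, 1, 3]
After 'swap': [0, -13, 3, 1]
After 'sub': [0, -13, 2]
After 'mod': [0, 1]
After 'neg': [0, -1]
After 'dup': [0, -1, -1]
After 'push 3': [0, -1, -1, 3]
After 'dup': [0, -1, -1, 3, 3]

Answer: 3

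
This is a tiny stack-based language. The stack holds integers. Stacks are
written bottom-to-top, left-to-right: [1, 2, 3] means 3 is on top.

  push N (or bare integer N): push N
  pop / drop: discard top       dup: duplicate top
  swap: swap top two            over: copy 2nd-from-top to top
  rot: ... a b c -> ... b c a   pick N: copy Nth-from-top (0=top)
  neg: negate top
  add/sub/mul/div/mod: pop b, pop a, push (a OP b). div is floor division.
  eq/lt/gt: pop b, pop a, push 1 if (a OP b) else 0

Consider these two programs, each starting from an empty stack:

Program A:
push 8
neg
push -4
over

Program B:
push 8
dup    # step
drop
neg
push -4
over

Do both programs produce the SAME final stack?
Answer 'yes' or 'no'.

Answer: yes

Derivation:
Program A trace:
  After 'push 8': [8]
  After 'neg': [-8]
  After 'push -4': [-8, -4]
  After 'over': [-8, -4, -8]
Program A final stack: [-8, -4, -8]

Program B trace:
  After 'push 8': [8]
  After 'dup': [8, 8]
  After 'drop': [8]
  After 'neg': [-8]
  After 'push -4': [-8, -4]
  After 'over': [-8, -4, -8]
Program B final stack: [-8, -4, -8]
Same: yes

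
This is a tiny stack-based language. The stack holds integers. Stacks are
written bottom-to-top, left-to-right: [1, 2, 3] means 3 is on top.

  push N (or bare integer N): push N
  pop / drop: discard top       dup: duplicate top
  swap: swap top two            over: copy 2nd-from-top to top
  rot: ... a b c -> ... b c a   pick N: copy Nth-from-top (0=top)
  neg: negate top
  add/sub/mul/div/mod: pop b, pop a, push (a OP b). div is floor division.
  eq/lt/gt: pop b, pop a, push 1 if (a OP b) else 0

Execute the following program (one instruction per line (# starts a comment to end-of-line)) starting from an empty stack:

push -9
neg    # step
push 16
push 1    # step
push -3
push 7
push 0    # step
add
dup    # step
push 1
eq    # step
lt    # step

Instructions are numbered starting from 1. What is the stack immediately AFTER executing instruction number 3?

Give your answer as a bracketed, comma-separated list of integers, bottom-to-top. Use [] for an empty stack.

Answer: [9, 16]

Derivation:
Step 1 ('push -9'): [-9]
Step 2 ('neg'): [9]
Step 3 ('push 16'): [9, 16]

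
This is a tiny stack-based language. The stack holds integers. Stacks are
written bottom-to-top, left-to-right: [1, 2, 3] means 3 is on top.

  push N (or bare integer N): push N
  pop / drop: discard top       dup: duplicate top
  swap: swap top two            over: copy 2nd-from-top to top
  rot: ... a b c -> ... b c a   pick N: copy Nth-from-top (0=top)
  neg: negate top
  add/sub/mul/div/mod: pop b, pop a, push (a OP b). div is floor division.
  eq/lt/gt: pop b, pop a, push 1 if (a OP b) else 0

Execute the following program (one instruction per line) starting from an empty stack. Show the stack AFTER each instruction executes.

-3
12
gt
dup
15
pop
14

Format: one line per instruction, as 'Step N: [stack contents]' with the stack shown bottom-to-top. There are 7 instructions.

Step 1: [-3]
Step 2: [-3, 12]
Step 3: [0]
Step 4: [0, 0]
Step 5: [0, 0, 15]
Step 6: [0, 0]
Step 7: [0, 0, 14]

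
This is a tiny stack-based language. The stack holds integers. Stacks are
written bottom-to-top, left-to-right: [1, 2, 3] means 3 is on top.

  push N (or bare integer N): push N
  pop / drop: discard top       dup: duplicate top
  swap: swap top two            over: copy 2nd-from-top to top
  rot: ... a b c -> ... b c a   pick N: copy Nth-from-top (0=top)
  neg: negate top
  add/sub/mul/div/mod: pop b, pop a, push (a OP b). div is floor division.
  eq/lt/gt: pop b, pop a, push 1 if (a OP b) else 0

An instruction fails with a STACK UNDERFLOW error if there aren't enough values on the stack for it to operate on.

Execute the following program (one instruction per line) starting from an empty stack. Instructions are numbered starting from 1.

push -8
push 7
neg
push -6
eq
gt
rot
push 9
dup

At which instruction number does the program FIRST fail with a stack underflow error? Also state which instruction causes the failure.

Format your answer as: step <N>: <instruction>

Answer: step 7: rot

Derivation:
Step 1 ('push -8'): stack = [-8], depth = 1
Step 2 ('push 7'): stack = [-8, 7], depth = 2
Step 3 ('neg'): stack = [-8, -7], depth = 2
Step 4 ('push -6'): stack = [-8, -7, -6], depth = 3
Step 5 ('eq'): stack = [-8, 0], depth = 2
Step 6 ('gt'): stack = [0], depth = 1
Step 7 ('rot'): needs 3 value(s) but depth is 1 — STACK UNDERFLOW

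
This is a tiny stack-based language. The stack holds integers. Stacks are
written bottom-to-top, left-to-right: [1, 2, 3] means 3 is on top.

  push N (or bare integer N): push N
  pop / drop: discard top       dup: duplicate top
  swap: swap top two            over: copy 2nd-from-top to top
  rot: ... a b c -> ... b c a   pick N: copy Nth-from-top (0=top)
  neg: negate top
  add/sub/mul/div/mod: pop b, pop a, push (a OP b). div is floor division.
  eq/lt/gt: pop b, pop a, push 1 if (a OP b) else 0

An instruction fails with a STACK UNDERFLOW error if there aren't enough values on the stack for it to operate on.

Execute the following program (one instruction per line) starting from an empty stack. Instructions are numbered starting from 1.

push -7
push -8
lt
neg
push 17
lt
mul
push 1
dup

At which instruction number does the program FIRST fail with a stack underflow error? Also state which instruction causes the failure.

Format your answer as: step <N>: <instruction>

Step 1 ('push -7'): stack = [-7], depth = 1
Step 2 ('push -8'): stack = [-7, -8], depth = 2
Step 3 ('lt'): stack = [0], depth = 1
Step 4 ('neg'): stack = [0], depth = 1
Step 5 ('push 17'): stack = [0, 17], depth = 2
Step 6 ('lt'): stack = [1], depth = 1
Step 7 ('mul'): needs 2 value(s) but depth is 1 — STACK UNDERFLOW

Answer: step 7: mul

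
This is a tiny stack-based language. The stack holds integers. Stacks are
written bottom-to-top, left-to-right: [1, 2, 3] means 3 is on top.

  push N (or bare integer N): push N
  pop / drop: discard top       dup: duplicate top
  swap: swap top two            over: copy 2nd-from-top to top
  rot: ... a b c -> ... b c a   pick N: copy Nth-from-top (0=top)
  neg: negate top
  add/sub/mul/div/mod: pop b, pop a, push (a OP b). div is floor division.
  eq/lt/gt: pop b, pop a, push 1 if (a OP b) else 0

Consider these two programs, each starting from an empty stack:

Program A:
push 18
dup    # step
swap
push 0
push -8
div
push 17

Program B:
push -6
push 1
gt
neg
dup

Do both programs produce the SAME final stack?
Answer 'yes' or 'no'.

Program A trace:
  After 'push 18': [18]
  After 'dup': [18, 18]
  After 'swap': [18, 18]
  After 'push 0': [18, 18, 0]
  After 'push -8': [18, 18, 0, -8]
  After 'div': [18, 18, 0]
  After 'push 17': [18, 18, 0, 17]
Program A final stack: [18, 18, 0, 17]

Program B trace:
  After 'push -6': [-6]
  After 'push 1': [-6, 1]
  After 'gt': [0]
  After 'neg': [0]
  After 'dup': [0, 0]
Program B final stack: [0, 0]
Same: no

Answer: no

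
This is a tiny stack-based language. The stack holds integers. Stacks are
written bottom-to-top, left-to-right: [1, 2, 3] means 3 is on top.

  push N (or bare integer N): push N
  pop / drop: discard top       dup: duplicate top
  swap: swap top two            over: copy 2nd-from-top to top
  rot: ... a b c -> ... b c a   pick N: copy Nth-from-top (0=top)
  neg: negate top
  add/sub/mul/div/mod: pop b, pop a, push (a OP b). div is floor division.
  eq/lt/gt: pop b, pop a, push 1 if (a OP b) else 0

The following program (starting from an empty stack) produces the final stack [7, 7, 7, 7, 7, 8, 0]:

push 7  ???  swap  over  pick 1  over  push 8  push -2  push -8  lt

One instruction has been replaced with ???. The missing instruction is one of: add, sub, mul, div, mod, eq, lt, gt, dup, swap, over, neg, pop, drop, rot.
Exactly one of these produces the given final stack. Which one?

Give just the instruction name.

Answer: dup

Derivation:
Stack before ???: [7]
Stack after ???:  [7, 7]
The instruction that transforms [7] -> [7, 7] is: dup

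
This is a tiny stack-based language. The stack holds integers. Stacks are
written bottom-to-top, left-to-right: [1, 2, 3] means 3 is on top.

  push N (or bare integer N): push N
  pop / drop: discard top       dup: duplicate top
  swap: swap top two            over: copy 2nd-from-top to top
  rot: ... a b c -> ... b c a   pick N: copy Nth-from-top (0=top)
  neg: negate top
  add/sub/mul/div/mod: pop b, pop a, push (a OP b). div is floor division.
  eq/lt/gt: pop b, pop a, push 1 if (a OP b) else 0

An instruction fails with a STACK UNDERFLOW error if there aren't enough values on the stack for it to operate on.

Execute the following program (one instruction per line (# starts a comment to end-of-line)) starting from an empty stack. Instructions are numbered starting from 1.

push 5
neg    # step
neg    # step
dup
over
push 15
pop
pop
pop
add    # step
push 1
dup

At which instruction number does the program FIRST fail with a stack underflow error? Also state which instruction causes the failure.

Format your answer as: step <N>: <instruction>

Step 1 ('push 5'): stack = [5], depth = 1
Step 2 ('neg'): stack = [-5], depth = 1
Step 3 ('neg'): stack = [5], depth = 1
Step 4 ('dup'): stack = [5, 5], depth = 2
Step 5 ('over'): stack = [5, 5, 5], depth = 3
Step 6 ('push 15'): stack = [5, 5, 5, 15], depth = 4
Step 7 ('pop'): stack = [5, 5, 5], depth = 3
Step 8 ('pop'): stack = [5, 5], depth = 2
Step 9 ('pop'): stack = [5], depth = 1
Step 10 ('add'): needs 2 value(s) but depth is 1 — STACK UNDERFLOW

Answer: step 10: add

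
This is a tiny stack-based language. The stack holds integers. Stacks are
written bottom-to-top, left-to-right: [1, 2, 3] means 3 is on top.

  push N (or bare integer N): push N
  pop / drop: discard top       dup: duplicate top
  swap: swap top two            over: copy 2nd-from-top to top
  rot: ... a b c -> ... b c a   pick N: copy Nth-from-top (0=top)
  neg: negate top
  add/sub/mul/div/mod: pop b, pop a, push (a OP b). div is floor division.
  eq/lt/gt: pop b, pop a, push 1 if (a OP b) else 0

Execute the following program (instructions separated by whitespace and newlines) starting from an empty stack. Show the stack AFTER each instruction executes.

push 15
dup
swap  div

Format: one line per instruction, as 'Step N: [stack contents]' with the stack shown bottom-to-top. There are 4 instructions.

Step 1: [15]
Step 2: [15, 15]
Step 3: [15, 15]
Step 4: [1]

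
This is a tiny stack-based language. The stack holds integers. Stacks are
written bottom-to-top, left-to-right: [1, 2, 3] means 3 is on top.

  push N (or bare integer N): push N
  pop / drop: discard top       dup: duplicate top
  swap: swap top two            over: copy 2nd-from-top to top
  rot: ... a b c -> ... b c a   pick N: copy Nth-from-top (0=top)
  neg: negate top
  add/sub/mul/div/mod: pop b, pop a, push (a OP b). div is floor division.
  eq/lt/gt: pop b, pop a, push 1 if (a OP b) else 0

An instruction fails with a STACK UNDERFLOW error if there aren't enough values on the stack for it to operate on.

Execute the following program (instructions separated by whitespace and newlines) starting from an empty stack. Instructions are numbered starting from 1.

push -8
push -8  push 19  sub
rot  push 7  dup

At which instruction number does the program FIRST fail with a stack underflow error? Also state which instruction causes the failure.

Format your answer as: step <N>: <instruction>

Step 1 ('push -8'): stack = [-8], depth = 1
Step 2 ('push -8'): stack = [-8, -8], depth = 2
Step 3 ('push 19'): stack = [-8, -8, 19], depth = 3
Step 4 ('sub'): stack = [-8, -27], depth = 2
Step 5 ('rot'): needs 3 value(s) but depth is 2 — STACK UNDERFLOW

Answer: step 5: rot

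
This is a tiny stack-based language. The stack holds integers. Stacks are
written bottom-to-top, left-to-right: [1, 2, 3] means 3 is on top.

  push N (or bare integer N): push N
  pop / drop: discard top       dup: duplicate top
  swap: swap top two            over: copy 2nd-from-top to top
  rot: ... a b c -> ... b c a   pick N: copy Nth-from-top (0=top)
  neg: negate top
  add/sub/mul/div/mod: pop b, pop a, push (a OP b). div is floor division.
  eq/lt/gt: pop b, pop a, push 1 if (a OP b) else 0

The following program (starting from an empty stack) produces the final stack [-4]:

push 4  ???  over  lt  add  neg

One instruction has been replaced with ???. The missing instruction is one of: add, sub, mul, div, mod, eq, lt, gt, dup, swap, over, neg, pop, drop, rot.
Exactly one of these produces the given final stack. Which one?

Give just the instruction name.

Stack before ???: [4]
Stack after ???:  [4, 4]
The instruction that transforms [4] -> [4, 4] is: dup

Answer: dup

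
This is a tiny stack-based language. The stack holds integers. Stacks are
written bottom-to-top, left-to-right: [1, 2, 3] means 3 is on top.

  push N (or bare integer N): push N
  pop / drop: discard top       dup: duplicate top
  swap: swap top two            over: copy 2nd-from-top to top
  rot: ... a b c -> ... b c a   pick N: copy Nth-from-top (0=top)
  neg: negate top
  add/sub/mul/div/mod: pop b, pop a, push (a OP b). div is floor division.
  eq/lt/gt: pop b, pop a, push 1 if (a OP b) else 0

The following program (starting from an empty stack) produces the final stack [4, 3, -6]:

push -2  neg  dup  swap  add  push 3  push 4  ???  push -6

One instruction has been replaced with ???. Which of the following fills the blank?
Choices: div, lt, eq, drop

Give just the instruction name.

Stack before ???: [4, 3, 4]
Stack after ???:  [4, 3]
Checking each choice:
  div: produces [4, 0, -6]
  lt: produces [4, 1, -6]
  eq: produces [4, 0, -6]
  drop: MATCH


Answer: drop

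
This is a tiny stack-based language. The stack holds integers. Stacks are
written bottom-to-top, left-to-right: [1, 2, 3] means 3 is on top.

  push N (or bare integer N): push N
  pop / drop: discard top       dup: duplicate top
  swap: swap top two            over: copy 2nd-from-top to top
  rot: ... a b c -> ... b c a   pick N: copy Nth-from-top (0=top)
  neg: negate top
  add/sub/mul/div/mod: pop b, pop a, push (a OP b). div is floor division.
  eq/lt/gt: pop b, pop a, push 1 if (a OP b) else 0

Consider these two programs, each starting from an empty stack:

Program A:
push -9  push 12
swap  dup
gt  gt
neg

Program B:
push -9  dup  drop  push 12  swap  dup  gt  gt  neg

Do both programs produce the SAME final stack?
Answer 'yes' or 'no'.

Program A trace:
  After 'push -9': [-9]
  After 'push 12': [-9, 12]
  After 'swap': [12, -9]
  After 'dup': [12, -9, -9]
  After 'gt': [12, 0]
  After 'gt': [1]
  After 'neg': [-1]
Program A final stack: [-1]

Program B trace:
  After 'push -9': [-9]
  After 'dup': [-9, -9]
  After 'drop': [-9]
  After 'push 12': [-9, 12]
  After 'swap': [12, -9]
  After 'dup': [12, -9, -9]
  After 'gt': [12, 0]
  After 'gt': [1]
  After 'neg': [-1]
Program B final stack: [-1]
Same: yes

Answer: yes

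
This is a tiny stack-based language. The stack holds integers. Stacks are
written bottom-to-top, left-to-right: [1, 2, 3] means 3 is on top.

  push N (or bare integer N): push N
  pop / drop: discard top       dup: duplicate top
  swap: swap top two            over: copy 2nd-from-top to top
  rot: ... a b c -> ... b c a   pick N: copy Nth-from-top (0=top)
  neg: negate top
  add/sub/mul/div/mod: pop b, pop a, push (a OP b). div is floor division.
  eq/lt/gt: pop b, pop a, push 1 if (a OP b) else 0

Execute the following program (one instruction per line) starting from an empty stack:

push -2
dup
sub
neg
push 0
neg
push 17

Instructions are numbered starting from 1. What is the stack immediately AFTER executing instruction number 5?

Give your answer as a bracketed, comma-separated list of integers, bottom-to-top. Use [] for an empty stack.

Answer: [0, 0]

Derivation:
Step 1 ('push -2'): [-2]
Step 2 ('dup'): [-2, -2]
Step 3 ('sub'): [0]
Step 4 ('neg'): [0]
Step 5 ('push 0'): [0, 0]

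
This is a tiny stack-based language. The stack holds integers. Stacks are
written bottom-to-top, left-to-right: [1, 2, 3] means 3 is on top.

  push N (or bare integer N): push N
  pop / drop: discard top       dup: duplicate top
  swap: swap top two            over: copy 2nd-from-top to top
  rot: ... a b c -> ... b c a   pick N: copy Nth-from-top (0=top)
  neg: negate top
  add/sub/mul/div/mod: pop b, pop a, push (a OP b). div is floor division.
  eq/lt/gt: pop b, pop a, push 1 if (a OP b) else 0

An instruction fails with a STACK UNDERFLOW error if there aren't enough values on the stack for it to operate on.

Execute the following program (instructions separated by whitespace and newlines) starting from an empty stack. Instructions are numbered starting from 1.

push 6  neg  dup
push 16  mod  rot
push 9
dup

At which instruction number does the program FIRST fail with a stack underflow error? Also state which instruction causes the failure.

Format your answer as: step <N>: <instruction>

Answer: step 6: rot

Derivation:
Step 1 ('push 6'): stack = [6], depth = 1
Step 2 ('neg'): stack = [-6], depth = 1
Step 3 ('dup'): stack = [-6, -6], depth = 2
Step 4 ('push 16'): stack = [-6, -6, 16], depth = 3
Step 5 ('mod'): stack = [-6, 10], depth = 2
Step 6 ('rot'): needs 3 value(s) but depth is 2 — STACK UNDERFLOW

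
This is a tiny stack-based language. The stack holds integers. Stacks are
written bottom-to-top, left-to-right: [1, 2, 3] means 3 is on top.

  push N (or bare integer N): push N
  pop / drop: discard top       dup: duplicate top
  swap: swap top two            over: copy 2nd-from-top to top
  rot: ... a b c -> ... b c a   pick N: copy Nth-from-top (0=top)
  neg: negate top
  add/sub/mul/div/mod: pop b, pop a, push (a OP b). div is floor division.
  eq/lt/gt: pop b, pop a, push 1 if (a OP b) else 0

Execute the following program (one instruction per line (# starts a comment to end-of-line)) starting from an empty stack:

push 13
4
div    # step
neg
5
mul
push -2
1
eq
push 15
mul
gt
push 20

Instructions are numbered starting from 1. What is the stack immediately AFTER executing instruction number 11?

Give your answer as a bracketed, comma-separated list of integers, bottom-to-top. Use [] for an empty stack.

Answer: [-15, 0]

Derivation:
Step 1 ('push 13'): [13]
Step 2 ('4'): [13, 4]
Step 3 ('div'): [3]
Step 4 ('neg'): [-3]
Step 5 ('5'): [-3, 5]
Step 6 ('mul'): [-15]
Step 7 ('push -2'): [-15, -2]
Step 8 ('1'): [-15, -2, 1]
Step 9 ('eq'): [-15, 0]
Step 10 ('push 15'): [-15, 0, 15]
Step 11 ('mul'): [-15, 0]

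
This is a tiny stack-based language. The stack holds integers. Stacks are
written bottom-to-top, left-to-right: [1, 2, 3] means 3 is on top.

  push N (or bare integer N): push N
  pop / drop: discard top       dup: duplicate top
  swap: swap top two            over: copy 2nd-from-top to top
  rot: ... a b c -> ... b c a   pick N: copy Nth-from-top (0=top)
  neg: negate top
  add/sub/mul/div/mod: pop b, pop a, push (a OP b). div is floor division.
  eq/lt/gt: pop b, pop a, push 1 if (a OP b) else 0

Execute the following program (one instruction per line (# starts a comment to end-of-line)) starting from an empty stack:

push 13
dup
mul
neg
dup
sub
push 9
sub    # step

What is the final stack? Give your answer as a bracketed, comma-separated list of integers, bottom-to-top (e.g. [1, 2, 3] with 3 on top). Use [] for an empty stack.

After 'push 13': [13]
After 'dup': [13, 13]
After 'mul': [169]
After 'neg': [-169]
After 'dup': [-169, -169]
After 'sub': [0]
After 'push 9': [0, 9]
After 'sub': [-9]

Answer: [-9]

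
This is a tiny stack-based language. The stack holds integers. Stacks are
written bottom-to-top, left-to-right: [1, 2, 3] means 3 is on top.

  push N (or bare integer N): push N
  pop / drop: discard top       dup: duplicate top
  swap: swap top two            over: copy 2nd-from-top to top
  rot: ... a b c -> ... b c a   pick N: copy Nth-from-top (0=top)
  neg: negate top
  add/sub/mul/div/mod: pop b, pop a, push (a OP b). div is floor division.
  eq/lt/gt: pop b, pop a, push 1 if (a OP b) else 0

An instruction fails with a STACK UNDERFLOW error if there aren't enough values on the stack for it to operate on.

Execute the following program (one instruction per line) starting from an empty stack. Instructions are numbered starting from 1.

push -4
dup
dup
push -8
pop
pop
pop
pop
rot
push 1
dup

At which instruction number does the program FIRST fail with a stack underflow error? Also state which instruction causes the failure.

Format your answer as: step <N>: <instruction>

Answer: step 9: rot

Derivation:
Step 1 ('push -4'): stack = [-4], depth = 1
Step 2 ('dup'): stack = [-4, -4], depth = 2
Step 3 ('dup'): stack = [-4, -4, -4], depth = 3
Step 4 ('push -8'): stack = [-4, -4, -4, -8], depth = 4
Step 5 ('pop'): stack = [-4, -4, -4], depth = 3
Step 6 ('pop'): stack = [-4, -4], depth = 2
Step 7 ('pop'): stack = [-4], depth = 1
Step 8 ('pop'): stack = [], depth = 0
Step 9 ('rot'): needs 3 value(s) but depth is 0 — STACK UNDERFLOW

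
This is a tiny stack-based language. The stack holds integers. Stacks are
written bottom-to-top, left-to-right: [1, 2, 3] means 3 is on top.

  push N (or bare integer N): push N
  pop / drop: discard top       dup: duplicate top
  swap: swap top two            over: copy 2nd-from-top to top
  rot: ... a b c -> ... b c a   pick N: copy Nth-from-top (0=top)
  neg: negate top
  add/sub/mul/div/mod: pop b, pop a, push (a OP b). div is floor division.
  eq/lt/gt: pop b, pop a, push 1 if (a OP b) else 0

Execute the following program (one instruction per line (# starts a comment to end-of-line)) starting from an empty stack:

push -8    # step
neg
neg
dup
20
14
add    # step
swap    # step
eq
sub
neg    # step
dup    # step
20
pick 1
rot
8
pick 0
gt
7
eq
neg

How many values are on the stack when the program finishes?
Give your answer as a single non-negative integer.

Answer: 5

Derivation:
After 'push -8': stack = [-8] (depth 1)
After 'neg': stack = [8] (depth 1)
After 'neg': stack = [-8] (depth 1)
After 'dup': stack = [-8, -8] (depth 2)
After 'push 20': stack = [-8, -8, 20] (depth 3)
After 'push 14': stack = [-8, -8, 20, 14] (depth 4)
After 'add': stack = [-8, -8, 34] (depth 3)
After 'swap': stack = [-8, 34, -8] (depth 3)
After 'eq': stack = [-8, 0] (depth 2)
After 'sub': stack = [-8] (depth 1)
  ...
After 'dup': stack = [8, 8] (depth 2)
After 'push 20': stack = [8, 8, 20] (depth 3)
After 'pick 1': stack = [8, 8, 20, 8] (depth 4)
After 'rot': stack = [8, 20, 8, 8] (depth 4)
After 'push 8': stack = [8, 20, 8, 8, 8] (depth 5)
After 'pick 0': stack = [8, 20, 8, 8, 8, 8] (depth 6)
After 'gt': stack = [8, 20, 8, 8, 0] (depth 5)
After 'push 7': stack = [8, 20, 8, 8, 0, 7] (depth 6)
After 'eq': stack = [8, 20, 8, 8, 0] (depth 5)
After 'neg': stack = [8, 20, 8, 8, 0] (depth 5)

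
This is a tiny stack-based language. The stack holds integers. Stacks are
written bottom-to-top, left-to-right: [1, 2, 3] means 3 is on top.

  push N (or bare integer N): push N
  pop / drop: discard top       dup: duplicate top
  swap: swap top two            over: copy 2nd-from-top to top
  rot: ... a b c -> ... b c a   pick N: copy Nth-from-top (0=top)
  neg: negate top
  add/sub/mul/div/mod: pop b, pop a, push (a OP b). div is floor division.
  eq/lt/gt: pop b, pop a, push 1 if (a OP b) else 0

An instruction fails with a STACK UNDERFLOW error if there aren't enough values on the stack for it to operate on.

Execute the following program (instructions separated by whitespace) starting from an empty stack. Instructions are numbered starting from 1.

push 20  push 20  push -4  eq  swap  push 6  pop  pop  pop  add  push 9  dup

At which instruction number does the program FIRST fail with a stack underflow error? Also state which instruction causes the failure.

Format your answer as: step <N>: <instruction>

Answer: step 10: add

Derivation:
Step 1 ('push 20'): stack = [20], depth = 1
Step 2 ('push 20'): stack = [20, 20], depth = 2
Step 3 ('push -4'): stack = [20, 20, -4], depth = 3
Step 4 ('eq'): stack = [20, 0], depth = 2
Step 5 ('swap'): stack = [0, 20], depth = 2
Step 6 ('push 6'): stack = [0, 20, 6], depth = 3
Step 7 ('pop'): stack = [0, 20], depth = 2
Step 8 ('pop'): stack = [0], depth = 1
Step 9 ('pop'): stack = [], depth = 0
Step 10 ('add'): needs 2 value(s) but depth is 0 — STACK UNDERFLOW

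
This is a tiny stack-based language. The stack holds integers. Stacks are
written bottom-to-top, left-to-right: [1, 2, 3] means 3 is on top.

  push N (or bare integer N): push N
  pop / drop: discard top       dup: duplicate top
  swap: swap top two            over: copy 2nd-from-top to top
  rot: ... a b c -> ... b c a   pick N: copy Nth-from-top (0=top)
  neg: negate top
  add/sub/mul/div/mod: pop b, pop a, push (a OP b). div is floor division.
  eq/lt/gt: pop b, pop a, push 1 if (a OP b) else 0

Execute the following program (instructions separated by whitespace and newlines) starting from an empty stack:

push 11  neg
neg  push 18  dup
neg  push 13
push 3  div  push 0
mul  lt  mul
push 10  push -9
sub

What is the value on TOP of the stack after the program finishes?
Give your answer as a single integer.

After 'push 11': [11]
After 'neg': [-11]
After 'neg': [11]
After 'push 18': [11, 18]
After 'dup': [11, 18, 18]
After 'neg': [11, 18, -18]
After 'push 13': [11, 18, -18, 13]
After 'push 3': [11, 18, -18, 13, 3]
After 'div': [11, 18, -18, 4]
After 'push 0': [11, 18, -18, 4, 0]
After 'mul': [11, 18, -18, 0]
After 'lt': [11, 18, 1]
After 'mul': [11, 18]
After 'push 10': [11, 18, 10]
After 'push -9': [11, 18, 10, -9]
After 'sub': [11, 18, 19]

Answer: 19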